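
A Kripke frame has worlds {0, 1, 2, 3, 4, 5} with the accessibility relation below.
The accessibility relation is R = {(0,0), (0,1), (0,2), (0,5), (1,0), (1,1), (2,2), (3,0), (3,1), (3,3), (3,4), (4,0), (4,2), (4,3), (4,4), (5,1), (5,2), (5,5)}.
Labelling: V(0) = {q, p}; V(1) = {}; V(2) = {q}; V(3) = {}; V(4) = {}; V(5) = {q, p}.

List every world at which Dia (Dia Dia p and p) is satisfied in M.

0, 1, 3, 4, 5

Let φ = Dia (Dia Dia p and p). Evaluate φ at each world:
  0 (successors {0, 1, 2, 5}): φ is true.
  1 (successors {0, 1}): φ is true.
  2 (successors {2}): φ is false.
  3 (successors {0, 1, 3, 4}): φ is true.
  4 (successors {0, 2, 3, 4}): φ is true.
  5 (successors {1, 2, 5}): φ is true.
For instance, at 3:
  At 3: Dia (Dia Dia p and p) requires Dia Dia p and p at some successor in {0, 1, 3, 4}.
    Dia Dia p and p holds at 0, so Dia (Dia Dia p and p) is true at 3.
      At 0: Dia Dia p is true, p is true, so Dia Dia p and p is true.
Satisfying worlds: {0, 1, 3, 4, 5}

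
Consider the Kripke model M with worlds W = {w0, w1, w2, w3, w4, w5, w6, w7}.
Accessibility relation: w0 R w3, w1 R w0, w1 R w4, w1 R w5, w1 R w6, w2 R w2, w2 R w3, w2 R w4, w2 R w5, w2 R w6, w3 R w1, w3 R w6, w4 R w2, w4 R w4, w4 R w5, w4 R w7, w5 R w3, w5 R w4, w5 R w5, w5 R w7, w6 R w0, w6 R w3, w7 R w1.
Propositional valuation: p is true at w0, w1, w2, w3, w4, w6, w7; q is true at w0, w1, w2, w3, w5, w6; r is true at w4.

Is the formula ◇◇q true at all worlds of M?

Yes

Let φ = ◇◇q. Evaluate φ at each world:
  w0 (successors {w3}): φ is true.
  w1 (successors {w0, w4, w5, w6}): φ is true.
  w2 (successors {w2, w3, w4, w5, w6}): φ is true.
  w3 (successors {w1, w6}): φ is true.
  w4 (successors {w2, w4, w5, w7}): φ is true.
  w5 (successors {w3, w4, w5, w7}): φ is true.
  w6 (successors {w0, w3}): φ is true.
  w7 (successors {w1}): φ is true.
For instance, at w3:
  At w3: ◇◇q requires ◇q at some successor in {w1, w6}.
    ◇q holds at w1, so ◇◇q is true at w3.
      At w1: ◇q requires q at some successor in {w0, w4, w5, w6}.
        q holds at w0, so ◇q is true at w1.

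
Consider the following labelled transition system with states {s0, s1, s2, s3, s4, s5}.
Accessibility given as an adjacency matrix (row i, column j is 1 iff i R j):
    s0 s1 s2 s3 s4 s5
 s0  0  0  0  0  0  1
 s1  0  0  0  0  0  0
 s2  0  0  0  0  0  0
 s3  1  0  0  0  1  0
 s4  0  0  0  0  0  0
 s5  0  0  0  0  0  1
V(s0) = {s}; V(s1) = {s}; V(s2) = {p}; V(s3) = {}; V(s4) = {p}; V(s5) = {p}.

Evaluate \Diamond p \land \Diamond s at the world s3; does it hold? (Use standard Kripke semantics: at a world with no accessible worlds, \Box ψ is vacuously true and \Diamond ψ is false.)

Yes

At s3: \Diamond p is true, \Diamond s is true, so \Diamond p \land \Diamond s is true.
  At s3: \Diamond p requires p at some successor in {s0, s4}.
    p holds at s4, so \Diamond p is true at s3.
  At s3: \Diamond s requires s at some successor in {s0, s4}.
    s holds at s0, so \Diamond s is true at s3.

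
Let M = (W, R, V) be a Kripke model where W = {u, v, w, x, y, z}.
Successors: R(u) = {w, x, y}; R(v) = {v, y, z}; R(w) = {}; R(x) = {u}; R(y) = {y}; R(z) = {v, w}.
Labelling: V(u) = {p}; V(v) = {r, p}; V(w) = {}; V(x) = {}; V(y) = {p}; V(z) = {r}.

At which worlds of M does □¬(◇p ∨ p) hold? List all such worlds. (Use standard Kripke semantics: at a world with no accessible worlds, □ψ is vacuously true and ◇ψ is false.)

w

Let φ = □¬(◇p ∨ p). Evaluate φ at each world:
  u (successors {w, x, y}): φ is false.
  v (successors {v, y, z}): φ is false.
  w (successors ∅): φ is true.
  x (successors {u}): φ is false.
  y (successors {y}): φ is false.
  z (successors {v, w}): φ is false.
For instance, at z:
  At z: □¬(◇p ∨ p) requires ¬(◇p ∨ p) at every successor {v, w}.
    ¬(◇p ∨ p) fails at v, so □¬(◇p ∨ p) is false at z.
      At v: ◇p ∨ p is true, so ¬(◇p ∨ p) is false.
Satisfying worlds: {w}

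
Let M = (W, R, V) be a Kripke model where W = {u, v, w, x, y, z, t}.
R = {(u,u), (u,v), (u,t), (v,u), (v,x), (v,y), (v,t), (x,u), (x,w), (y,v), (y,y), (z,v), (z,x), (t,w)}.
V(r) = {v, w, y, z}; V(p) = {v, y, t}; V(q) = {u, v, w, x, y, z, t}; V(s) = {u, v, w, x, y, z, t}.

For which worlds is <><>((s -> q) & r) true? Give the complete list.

u, v, x, y, z

Let φ = <><>((s -> q) & r). Evaluate φ at each world:
  u (successors {u, v, t}): φ is true.
  v (successors {u, x, y, t}): φ is true.
  w (successors ∅): φ is false.
  x (successors {u, w}): φ is true.
  y (successors {v, y}): φ is true.
  z (successors {v, x}): φ is true.
  t (successors {w}): φ is false.
For instance, at u:
  At u: <><>((s -> q) & r) requires <>((s -> q) & r) at some successor in {u, v, t}.
    <>((s -> q) & r) holds at u, so <><>((s -> q) & r) is true at u.
      At u: <>((s -> q) & r) requires (s -> q) & r at some successor in {u, v, t}.
        (s -> q) & r holds at v, so <>((s -> q) & r) is true at u.
Satisfying worlds: {u, v, x, y, z}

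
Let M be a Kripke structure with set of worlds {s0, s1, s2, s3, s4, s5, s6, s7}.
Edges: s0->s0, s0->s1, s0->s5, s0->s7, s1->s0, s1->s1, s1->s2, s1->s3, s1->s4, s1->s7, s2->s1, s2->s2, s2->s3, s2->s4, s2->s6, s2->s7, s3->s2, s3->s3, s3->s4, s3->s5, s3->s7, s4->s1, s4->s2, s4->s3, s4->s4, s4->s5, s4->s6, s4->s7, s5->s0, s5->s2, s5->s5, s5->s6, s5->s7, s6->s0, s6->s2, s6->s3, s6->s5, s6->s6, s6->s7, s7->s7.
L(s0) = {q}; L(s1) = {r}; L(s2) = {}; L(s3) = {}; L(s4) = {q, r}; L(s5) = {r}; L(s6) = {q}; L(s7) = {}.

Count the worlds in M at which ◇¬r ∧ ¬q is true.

5

Let φ = ◇¬r ∧ ¬q. Evaluate φ at each world:
  s0 (successors {s0, s1, s5, s7}): φ is false.
  s1 (successors {s0, s1, s2, s3, s4, s7}): φ is true.
  s2 (successors {s1, s2, s3, s4, s6, s7}): φ is true.
  s3 (successors {s2, s3, s4, s5, s7}): φ is true.
  s4 (successors {s1, s2, s3, s4, s5, s6, s7}): φ is false.
  s5 (successors {s0, s2, s5, s6, s7}): φ is true.
  s6 (successors {s0, s2, s3, s5, s6, s7}): φ is false.
  s7 (successors {s7}): φ is true.
For instance, at s2:
  At s2: ◇¬r is true, ¬q is true, so ◇¬r ∧ ¬q is true.
    At s2: ◇¬r requires ¬r at some successor in {s1, s2, s3, s4, s6, s7}.
      ¬r holds at s2, so ◇¬r is true at s2.
Satisfying worlds: {s1, s2, s3, s5, s7}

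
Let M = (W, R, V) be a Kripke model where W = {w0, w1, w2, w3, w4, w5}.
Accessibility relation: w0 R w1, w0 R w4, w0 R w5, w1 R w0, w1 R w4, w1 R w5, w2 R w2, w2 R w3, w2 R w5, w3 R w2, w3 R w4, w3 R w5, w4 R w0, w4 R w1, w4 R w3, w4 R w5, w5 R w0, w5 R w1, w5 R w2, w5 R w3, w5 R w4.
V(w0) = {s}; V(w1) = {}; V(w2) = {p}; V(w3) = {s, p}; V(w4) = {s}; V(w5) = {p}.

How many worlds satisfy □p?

1

Recall that □ψ holds at a world iff ψ holds at every accessible world, and ◇ψ holds iff ψ holds at some accessible world.
Let φ = □p. Evaluate φ at each world:
  w0 (successors {w1, w4, w5}): φ is false.
  w1 (successors {w0, w4, w5}): φ is false.
  w2 (successors {w2, w3, w5}): φ is true.
  w3 (successors {w2, w4, w5}): φ is false.
  w4 (successors {w0, w1, w3, w5}): φ is false.
  w5 (successors {w0, w1, w2, w3, w4}): φ is false.
For instance, at w5:
  At w5: □p requires p at every successor {w0, w1, w2, w3, w4}.
    p fails at w0, so □p is false at w5.
Satisfying worlds: {w2}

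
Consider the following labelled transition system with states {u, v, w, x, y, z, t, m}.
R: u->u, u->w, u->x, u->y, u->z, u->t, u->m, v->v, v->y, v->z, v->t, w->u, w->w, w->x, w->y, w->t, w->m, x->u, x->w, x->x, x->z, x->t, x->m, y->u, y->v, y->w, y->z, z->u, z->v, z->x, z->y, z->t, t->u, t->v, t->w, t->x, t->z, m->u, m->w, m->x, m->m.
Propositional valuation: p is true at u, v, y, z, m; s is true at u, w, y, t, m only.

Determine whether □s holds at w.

Recall that □ψ holds at a world iff ψ holds at every accessible world, and ◇ψ holds iff ψ holds at some accessible world.
At w: □s requires s at every successor {u, w, x, y, t, m}.
  s fails at x, so □s is false at w.

No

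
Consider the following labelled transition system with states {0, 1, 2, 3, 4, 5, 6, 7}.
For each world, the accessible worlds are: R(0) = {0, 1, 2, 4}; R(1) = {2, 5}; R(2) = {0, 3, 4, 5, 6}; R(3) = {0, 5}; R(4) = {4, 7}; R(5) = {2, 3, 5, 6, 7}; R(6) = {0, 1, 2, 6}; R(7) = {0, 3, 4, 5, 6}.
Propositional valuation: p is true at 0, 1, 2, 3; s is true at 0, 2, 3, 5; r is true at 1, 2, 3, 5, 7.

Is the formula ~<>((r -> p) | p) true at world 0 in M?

At 0: <>((r -> p) | p) is true, so ~<>((r -> p) | p) is false.
  At 0: <>((r -> p) | p) requires (r -> p) | p at some successor in {0, 1, 2, 4}.
    (r -> p) | p holds at 0, so <>((r -> p) | p) is true at 0.

No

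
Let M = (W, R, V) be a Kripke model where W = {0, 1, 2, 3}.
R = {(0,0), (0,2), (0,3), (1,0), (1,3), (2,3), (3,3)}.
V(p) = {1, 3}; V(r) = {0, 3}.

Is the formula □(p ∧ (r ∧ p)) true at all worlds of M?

Recall that □ψ holds at a world iff ψ holds at every accessible world, and ◇ψ holds iff ψ holds at some accessible world.
Let φ = □(p ∧ (r ∧ p)). Evaluate φ at each world:
  0 (successors {0, 2, 3}): φ is false.
  1 (successors {0, 3}): φ is false.
  2 (successors {3}): φ is true.
  3 (successors {3}): φ is true.
Detail at 0 (counterexample):
  At 0: □(p ∧ (r ∧ p)) requires p ∧ (r ∧ p) at every successor {0, 2, 3}.
    p ∧ (r ∧ p) fails at 0, so □(p ∧ (r ∧ p)) is false at 0.

No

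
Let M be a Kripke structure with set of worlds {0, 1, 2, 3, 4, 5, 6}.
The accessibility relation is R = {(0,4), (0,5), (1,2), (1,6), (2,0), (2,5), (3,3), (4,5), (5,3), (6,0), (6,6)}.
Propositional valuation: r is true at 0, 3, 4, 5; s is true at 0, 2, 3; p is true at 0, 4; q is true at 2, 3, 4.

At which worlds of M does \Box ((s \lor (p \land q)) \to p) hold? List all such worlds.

Let φ = \Box ((s \lor (p \land q)) \to p). Evaluate φ at each world:
  0 (successors {4, 5}): φ is true.
  1 (successors {2, 6}): φ is false.
  2 (successors {0, 5}): φ is true.
  3 (successors {3}): φ is false.
  4 (successors {5}): φ is true.
  5 (successors {3}): φ is false.
  6 (successors {0, 6}): φ is true.
For instance, at 4:
  At 4: \Box ((s \lor (p \land q)) \to p) requires (s \lor (p \land q)) \to p at every successor {5}.
    At 5: (s \lor (p \land q)) \to p is true.
  So \Box ((s \lor (p \land q)) \to p) is true at 4.
Satisfying worlds: {0, 2, 4, 6}

0, 2, 4, 6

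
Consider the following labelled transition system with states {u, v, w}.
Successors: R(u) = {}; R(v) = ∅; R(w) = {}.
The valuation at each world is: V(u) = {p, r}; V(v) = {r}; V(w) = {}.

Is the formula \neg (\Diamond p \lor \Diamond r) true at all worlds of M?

Let φ = \neg (\Diamond p \lor \Diamond r). Evaluate φ at each world:
  u (successors ∅): φ is true.
  v (successors ∅): φ is true.
  w (successors ∅): φ is true.
For instance, at v:
  At v: \Diamond p \lor \Diamond r is false, so \neg (\Diamond p \lor \Diamond r) is true.
    At v: \Diamond p is false, \Diamond r is false, so \Diamond p \lor \Diamond r is false.
      At v: no accessible worlds, so \Diamond p is false.
      At v: no accessible worlds, so \Diamond r is false.

Yes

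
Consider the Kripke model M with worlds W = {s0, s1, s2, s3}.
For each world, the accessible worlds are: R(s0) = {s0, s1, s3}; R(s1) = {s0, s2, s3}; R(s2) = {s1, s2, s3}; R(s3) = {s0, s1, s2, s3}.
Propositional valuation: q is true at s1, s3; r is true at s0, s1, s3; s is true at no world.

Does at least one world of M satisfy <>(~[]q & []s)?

Recall that []ψ holds at a world iff ψ holds at every accessible world, and <>ψ holds iff ψ holds at some accessible world.
Let φ = <>(~[]q & []s). Evaluate φ at each world:
  s0 (successors {s0, s1, s3}): φ is false.
  s1 (successors {s0, s2, s3}): φ is false.
  s2 (successors {s1, s2, s3}): φ is false.
  s3 (successors {s0, s1, s2, s3}): φ is false.
For instance, at s3:
  At s3: <>(~[]q & []s) requires ~[]q & []s at some successor in {s0, s1, s2, s3}.
    At s0: ~[]q & []s is false.
    At s1: ~[]q & []s is false.
    At s2: ~[]q & []s is false.
    At s3: ~[]q & []s is false.
  So <>(~[]q & []s) is false at s3.

No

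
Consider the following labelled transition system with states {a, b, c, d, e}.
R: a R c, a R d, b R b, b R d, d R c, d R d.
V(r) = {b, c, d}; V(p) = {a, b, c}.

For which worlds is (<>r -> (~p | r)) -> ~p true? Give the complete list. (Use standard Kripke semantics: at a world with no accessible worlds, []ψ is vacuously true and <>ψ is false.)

a, d, e

Let φ = (<>r -> (~p | r)) -> ~p. Evaluate φ at each world:
  a (successors {c, d}): φ is true.
  b (successors {b, d}): φ is false.
  c (successors ∅): φ is false.
  d (successors {c, d}): φ is true.
  e (successors ∅): φ is true.
For instance, at b:
  At b: <>r -> (~p | r) is true, ~p is false, so (<>r -> (~p | r)) -> ~p is false.
    At b: <>r is true, ~p | r is true, so <>r -> (~p | r) is true.
      At b: <>r requires r at some successor in {b, d}.
        r holds at b, so <>r is true at b.
Satisfying worlds: {a, d, e}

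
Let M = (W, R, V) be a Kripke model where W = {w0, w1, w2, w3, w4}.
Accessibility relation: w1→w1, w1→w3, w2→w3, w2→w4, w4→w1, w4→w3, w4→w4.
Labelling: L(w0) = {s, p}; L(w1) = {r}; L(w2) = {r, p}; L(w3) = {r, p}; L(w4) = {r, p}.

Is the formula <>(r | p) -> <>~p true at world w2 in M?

Recall that <>ψ holds at a world iff ψ holds at some accessible world.
At w2: <>(r | p) is true, <>~p is false, so <>(r | p) -> <>~p is false.
  At w2: <>(r | p) requires r | p at some successor in {w3, w4}.
    r | p holds at w3, so <>(r | p) is true at w2.
  At w2: <>~p requires ~p at some successor in {w3, w4}.
    At w3: ~p is false.
    At w4: ~p is false.
  So <>~p is false at w2.

No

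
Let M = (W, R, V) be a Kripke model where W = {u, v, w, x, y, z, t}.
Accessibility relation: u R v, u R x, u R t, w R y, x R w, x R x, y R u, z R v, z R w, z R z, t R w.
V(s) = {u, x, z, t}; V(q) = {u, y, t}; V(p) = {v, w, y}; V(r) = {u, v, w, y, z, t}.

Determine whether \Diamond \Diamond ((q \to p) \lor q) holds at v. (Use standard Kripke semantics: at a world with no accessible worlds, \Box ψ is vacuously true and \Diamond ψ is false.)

Recall that \Diamond ψ holds at a world iff ψ holds at some accessible world.
At v: no accessible worlds, so \Diamond \Diamond ((q \to p) \lor q) is false.

No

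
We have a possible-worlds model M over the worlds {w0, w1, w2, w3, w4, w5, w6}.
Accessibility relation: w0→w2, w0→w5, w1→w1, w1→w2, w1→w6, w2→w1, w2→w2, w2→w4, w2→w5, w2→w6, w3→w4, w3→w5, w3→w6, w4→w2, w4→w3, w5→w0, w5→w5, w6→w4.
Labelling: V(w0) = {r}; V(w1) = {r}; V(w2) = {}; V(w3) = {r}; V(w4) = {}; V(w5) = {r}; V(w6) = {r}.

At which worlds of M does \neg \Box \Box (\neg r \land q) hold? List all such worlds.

w0, w1, w2, w3, w4, w5, w6

Let φ = \neg \Box \Box (\neg r \land q). Evaluate φ at each world:
  w0 (successors {w2, w5}): φ is true.
  w1 (successors {w1, w2, w6}): φ is true.
  w2 (successors {w1, w2, w4, w5, w6}): φ is true.
  w3 (successors {w4, w5, w6}): φ is true.
  w4 (successors {w2, w3}): φ is true.
  w5 (successors {w0, w5}): φ is true.
  w6 (successors {w4}): φ is true.
For instance, at w4:
  At w4: \Box \Box (\neg r \land q) is false, so \neg \Box \Box (\neg r \land q) is true.
    At w4: \Box \Box (\neg r \land q) requires \Box (\neg r \land q) at every successor {w2, w3}.
      \Box (\neg r \land q) fails at w2, so \Box \Box (\neg r \land q) is false at w4.
Satisfying worlds: {w0, w1, w2, w3, w4, w5, w6}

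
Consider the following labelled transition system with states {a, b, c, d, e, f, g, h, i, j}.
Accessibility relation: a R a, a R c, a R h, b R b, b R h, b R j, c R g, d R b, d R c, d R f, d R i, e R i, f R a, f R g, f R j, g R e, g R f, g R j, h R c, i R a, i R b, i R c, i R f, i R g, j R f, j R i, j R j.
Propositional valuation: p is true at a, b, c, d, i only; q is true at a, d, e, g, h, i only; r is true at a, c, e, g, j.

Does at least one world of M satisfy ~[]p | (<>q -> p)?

Let φ = ~[]p | (<>q -> p). Evaluate φ at each world:
  a (successors {a, c, h}): φ is true.
  b (successors {b, h, j}): φ is true.
  c (successors {g}): φ is true.
  d (successors {b, c, f, i}): φ is true.
  e (successors {i}): φ is false.
  f (successors {a, g, j}): φ is true.
  g (successors {e, f, j}): φ is true.
  h (successors {c}): φ is true.
  i (successors {a, b, c, f, g}): φ is true.
  j (successors {f, i, j}): φ is true.
Detail at a (witness):
  At a: ~[]p is true, <>q -> p is true, so ~[]p | (<>q -> p) is true.
    At a: []p is false, so ~[]p is true.
      At a: []p requires p at every successor {a, c, h}.
        p fails at h, so []p is false at a.
    At a: <>q is true, p is true, so <>q -> p is true.
      At a: <>q requires q at some successor in {a, c, h}.
        q holds at a, so <>q is true at a.

Yes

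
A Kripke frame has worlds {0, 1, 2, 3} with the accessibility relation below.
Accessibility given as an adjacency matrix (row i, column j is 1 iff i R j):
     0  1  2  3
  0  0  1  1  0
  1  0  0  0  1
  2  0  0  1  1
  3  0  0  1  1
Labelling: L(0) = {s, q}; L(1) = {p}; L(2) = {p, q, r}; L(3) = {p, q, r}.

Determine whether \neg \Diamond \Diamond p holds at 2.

No

At 2: \Diamond \Diamond p is true, so \neg \Diamond \Diamond p is false.
  At 2: \Diamond \Diamond p requires \Diamond p at some successor in {2, 3}.
    \Diamond p holds at 2, so \Diamond \Diamond p is true at 2.
      At 2: \Diamond p requires p at some successor in {2, 3}.
        p holds at 2, so \Diamond p is true at 2.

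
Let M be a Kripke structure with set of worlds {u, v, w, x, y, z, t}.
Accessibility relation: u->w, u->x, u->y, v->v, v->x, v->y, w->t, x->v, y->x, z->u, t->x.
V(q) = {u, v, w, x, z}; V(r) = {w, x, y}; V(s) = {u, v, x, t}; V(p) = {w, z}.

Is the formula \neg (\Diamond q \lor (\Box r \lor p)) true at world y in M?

At y: \Diamond q \lor (\Box r \lor p) is true, so \neg (\Diamond q \lor (\Box r \lor p)) is false.
  At y: \Diamond q is true, \Box r \lor p is true, so \Diamond q \lor (\Box r \lor p) is true.
    At y: \Diamond q requires q at some successor in {x}.
      q holds at x, so \Diamond q is true at y.
    At y: \Box r is true, p is false, so \Box r \lor p is true.
      At y: \Box r requires r at every successor {x}.
        At x: r is true.
      So \Box r is true at y.

No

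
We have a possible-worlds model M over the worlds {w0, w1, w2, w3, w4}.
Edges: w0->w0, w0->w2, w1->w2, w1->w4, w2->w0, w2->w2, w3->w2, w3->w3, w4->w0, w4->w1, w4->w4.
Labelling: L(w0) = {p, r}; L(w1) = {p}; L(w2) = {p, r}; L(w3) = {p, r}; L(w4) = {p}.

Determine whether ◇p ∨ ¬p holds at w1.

At w1: ◇p is true, ¬p is false, so ◇p ∨ ¬p is true.
  At w1: ◇p requires p at some successor in {w2, w4}.
    p holds at w2, so ◇p is true at w1.

Yes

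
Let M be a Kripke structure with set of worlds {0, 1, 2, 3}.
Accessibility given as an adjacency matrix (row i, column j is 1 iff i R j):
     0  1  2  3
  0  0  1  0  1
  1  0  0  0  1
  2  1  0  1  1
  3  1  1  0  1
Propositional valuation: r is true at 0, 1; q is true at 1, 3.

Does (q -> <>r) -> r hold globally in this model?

Recall that <>ψ holds at a world iff ψ holds at some accessible world.
Let φ = (q -> <>r) -> r. Evaluate φ at each world:
  0 (successors {1, 3}): φ is true.
  1 (successors {3}): φ is true.
  2 (successors {0, 2, 3}): φ is false.
  3 (successors {0, 1, 3}): φ is false.
Detail at 2 (counterexample):
  At 2: q -> <>r is true, r is false, so (q -> <>r) -> r is false.
    At 2: q is false, <>r is true, so q -> <>r is true.
      At 2: <>r requires r at some successor in {0, 2, 3}.
        r holds at 0, so <>r is true at 2.

No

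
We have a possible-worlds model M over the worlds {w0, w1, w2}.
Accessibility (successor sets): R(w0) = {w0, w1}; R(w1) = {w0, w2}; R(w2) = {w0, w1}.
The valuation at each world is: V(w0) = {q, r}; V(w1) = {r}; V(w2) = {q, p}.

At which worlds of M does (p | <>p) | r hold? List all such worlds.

w0, w1, w2

Let φ = (p | <>p) | r. Evaluate φ at each world:
  w0 (successors {w0, w1}): φ is true.
  w1 (successors {w0, w2}): φ is true.
  w2 (successors {w0, w1}): φ is true.
For instance, at w1:
  At w1: p | <>p is true, r is true, so (p | <>p) | r is true.
    At w1: p is false, <>p is true, so p | <>p is true.
      At w1: <>p requires p at some successor in {w0, w2}.
        p holds at w2, so <>p is true at w1.
Satisfying worlds: {w0, w1, w2}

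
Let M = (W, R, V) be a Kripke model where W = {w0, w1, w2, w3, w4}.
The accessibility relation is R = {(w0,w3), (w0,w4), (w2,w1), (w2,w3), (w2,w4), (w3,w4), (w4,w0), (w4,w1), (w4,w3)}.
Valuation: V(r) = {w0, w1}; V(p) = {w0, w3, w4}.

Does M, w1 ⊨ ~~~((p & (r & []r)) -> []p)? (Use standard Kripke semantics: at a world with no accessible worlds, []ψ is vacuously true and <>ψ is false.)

Recall that []ψ holds at a world iff ψ holds at every accessible world, and <>ψ holds iff ψ holds at some accessible world.
At w1: ~~((p & (r & []r)) -> []p) is true, so ~~~((p & (r & []r)) -> []p) is false.
  At w1: ~((p & (r & []r)) -> []p) is false, so ~~((p & (r & []r)) -> []p) is true.
    At w1: (p & (r & []r)) -> []p is true, so ~((p & (r & []r)) -> []p) is false.
      At w1: p & (r & []r) is false, []p is true, so (p & (r & []r)) -> []p is true.

No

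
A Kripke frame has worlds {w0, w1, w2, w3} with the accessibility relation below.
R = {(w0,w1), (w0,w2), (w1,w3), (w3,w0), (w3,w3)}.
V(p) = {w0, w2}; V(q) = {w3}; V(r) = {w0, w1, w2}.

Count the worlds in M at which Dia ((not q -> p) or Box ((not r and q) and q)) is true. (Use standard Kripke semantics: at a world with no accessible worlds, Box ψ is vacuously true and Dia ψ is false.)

Let φ = Dia ((not q -> p) or Box ((not r and q) and q)). Evaluate φ at each world:
  w0 (successors {w1, w2}): φ is true.
  w1 (successors {w3}): φ is true.
  w2 (successors ∅): φ is false.
  w3 (successors {w0, w3}): φ is true.
For instance, at w0:
  At w0: Dia ((not q -> p) or Box ((not r and q) and q)) requires (not q -> p) or Box ((not r and q) and q) at some successor in {w1, w2}.
    (not q -> p) or Box ((not r and q) and q) holds at w1, so Dia ((not q -> p) or Box ((not r and q) and q)) is true at w0.
      At w1: not q -> p is false, Box ((not r and q) and q) is true, so (not q -> p) or Box ((not r and q) and q) is true.
Satisfying worlds: {w0, w1, w3}

3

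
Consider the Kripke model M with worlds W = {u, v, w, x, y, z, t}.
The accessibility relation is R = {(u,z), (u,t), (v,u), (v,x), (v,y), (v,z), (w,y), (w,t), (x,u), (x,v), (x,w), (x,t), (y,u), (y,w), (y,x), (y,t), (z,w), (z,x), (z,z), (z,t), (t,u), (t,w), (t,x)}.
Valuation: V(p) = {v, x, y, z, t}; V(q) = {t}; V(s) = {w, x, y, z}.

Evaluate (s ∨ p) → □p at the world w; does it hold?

Yes

Recall that □ψ holds at a world iff ψ holds at every accessible world, and ◇ψ holds iff ψ holds at some accessible world.
At w: s ∨ p is true, □p is true, so (s ∨ p) → □p is true.
  At w: □p requires p at every successor {y, t}.
    At y: p is true.
    At t: p is true.
  So □p is true at w.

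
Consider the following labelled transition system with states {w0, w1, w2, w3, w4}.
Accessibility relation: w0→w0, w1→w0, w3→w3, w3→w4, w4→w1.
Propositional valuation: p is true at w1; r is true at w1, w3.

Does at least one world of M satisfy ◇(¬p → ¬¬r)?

Yes

Recall that ◇ψ holds at a world iff ψ holds at some accessible world.
Let φ = ◇(¬p → ¬¬r). Evaluate φ at each world:
  w0 (successors {w0}): φ is false.
  w1 (successors {w0}): φ is false.
  w2 (successors ∅): φ is false.
  w3 (successors {w3, w4}): φ is true.
  w4 (successors {w1}): φ is true.
Detail at w3 (witness):
  At w3: ◇(¬p → ¬¬r) requires ¬p → ¬¬r at some successor in {w3, w4}.
    ¬p → ¬¬r holds at w3, so ◇(¬p → ¬¬r) is true at w3.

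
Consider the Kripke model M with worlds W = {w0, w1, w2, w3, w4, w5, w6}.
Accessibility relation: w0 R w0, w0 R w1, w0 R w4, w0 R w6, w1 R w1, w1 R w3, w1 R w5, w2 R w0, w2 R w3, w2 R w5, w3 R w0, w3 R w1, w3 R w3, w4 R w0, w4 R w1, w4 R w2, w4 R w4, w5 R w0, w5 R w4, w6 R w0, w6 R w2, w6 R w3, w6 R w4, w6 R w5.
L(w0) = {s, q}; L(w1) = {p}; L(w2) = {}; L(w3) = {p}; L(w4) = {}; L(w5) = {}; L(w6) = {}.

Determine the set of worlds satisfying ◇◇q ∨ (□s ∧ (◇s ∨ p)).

w0, w1, w2, w3, w4, w5, w6

Recall that □ψ holds at a world iff ψ holds at every accessible world, and ◇ψ holds iff ψ holds at some accessible world.
Let φ = ◇◇q ∨ (□s ∧ (◇s ∨ p)). Evaluate φ at each world:
  w0 (successors {w0, w1, w4, w6}): φ is true.
  w1 (successors {w1, w3, w5}): φ is true.
  w2 (successors {w0, w3, w5}): φ is true.
  w3 (successors {w0, w1, w3}): φ is true.
  w4 (successors {w0, w1, w2, w4}): φ is true.
  w5 (successors {w0, w4}): φ is true.
  w6 (successors {w0, w2, w3, w4, w5}): φ is true.
For instance, at w2:
  At w2: ◇◇q is true, □s ∧ (◇s ∨ p) is false, so ◇◇q ∨ (□s ∧ (◇s ∨ p)) is true.
    At w2: ◇◇q requires ◇q at some successor in {w0, w3, w5}.
      ◇q holds at w0, so ◇◇q is true at w2.
    At w2: □s is false, ◇s ∨ p is true, so □s ∧ (◇s ∨ p) is false.
      At w2: □s requires s at every successor {w0, w3, w5}.
        s fails at w3, so □s is false at w2.
      At w2: ◇s is true, p is false, so ◇s ∨ p is true.
Satisfying worlds: {w0, w1, w2, w3, w4, w5, w6}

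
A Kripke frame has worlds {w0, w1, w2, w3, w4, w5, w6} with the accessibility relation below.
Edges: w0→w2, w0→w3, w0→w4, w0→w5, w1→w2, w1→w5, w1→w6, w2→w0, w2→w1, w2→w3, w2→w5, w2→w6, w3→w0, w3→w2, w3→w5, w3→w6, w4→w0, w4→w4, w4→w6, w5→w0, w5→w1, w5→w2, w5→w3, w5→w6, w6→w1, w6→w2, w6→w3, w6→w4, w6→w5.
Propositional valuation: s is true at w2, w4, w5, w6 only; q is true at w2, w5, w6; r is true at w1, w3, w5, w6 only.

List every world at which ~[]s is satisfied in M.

w0, w2, w3, w4, w5, w6

Recall that []ψ holds at a world iff ψ holds at every accessible world, and <>ψ holds iff ψ holds at some accessible world.
Let φ = ~[]s. Evaluate φ at each world:
  w0 (successors {w2, w3, w4, w5}): φ is true.
  w1 (successors {w2, w5, w6}): φ is false.
  w2 (successors {w0, w1, w3, w5, w6}): φ is true.
  w3 (successors {w0, w2, w5, w6}): φ is true.
  w4 (successors {w0, w4, w6}): φ is true.
  w5 (successors {w0, w1, w2, w3, w6}): φ is true.
  w6 (successors {w1, w2, w3, w4, w5}): φ is true.
For instance, at w0:
  At w0: []s is false, so ~[]s is true.
    At w0: []s requires s at every successor {w2, w3, w4, w5}.
      s fails at w3, so []s is false at w0.
Satisfying worlds: {w0, w2, w3, w4, w5, w6}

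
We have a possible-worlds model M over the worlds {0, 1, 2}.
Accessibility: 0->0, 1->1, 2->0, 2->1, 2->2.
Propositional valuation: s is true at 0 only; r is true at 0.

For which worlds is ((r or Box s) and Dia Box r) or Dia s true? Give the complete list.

Let φ = ((r or Box s) and Dia Box r) or Dia s. Evaluate φ at each world:
  0 (successors {0}): φ is true.
  1 (successors {1}): φ is false.
  2 (successors {0, 1, 2}): φ is true.
For instance, at 2:
  At 2: (r or Box s) and Dia Box r is false, Dia s is true, so ((r or Box s) and Dia Box r) or Dia s is true.
    At 2: r or Box s is false, Dia Box r is true, so (r or Box s) and Dia Box r is false.
      At 2: r is false, Box s is false, so r or Box s is false.
      At 2: Dia Box r requires Box r at some successor in {0, 1, 2}.
        Box r holds at 0, so Dia Box r is true at 2.
    At 2: Dia s requires s at some successor in {0, 1, 2}.
      s holds at 0, so Dia s is true at 2.
Satisfying worlds: {0, 2}

0, 2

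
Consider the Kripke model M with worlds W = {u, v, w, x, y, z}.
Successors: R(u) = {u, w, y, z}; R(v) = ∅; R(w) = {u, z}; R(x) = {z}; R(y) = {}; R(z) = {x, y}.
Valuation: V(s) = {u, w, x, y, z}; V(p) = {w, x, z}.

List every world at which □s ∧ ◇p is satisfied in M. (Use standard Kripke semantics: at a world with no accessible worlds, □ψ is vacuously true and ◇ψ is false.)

Let φ = □s ∧ ◇p. Evaluate φ at each world:
  u (successors {u, w, y, z}): φ is true.
  v (successors ∅): φ is false.
  w (successors {u, z}): φ is true.
  x (successors {z}): φ is true.
  y (successors ∅): φ is false.
  z (successors {x, y}): φ is true.
For instance, at z:
  At z: □s is true, ◇p is true, so □s ∧ ◇p is true.
    At z: □s requires s at every successor {x, y}.
      At x: s is true.
      At y: s is true.
    So □s is true at z.
    At z: ◇p requires p at some successor in {x, y}.
      p holds at x, so ◇p is true at z.
Satisfying worlds: {u, w, x, z}

u, w, x, z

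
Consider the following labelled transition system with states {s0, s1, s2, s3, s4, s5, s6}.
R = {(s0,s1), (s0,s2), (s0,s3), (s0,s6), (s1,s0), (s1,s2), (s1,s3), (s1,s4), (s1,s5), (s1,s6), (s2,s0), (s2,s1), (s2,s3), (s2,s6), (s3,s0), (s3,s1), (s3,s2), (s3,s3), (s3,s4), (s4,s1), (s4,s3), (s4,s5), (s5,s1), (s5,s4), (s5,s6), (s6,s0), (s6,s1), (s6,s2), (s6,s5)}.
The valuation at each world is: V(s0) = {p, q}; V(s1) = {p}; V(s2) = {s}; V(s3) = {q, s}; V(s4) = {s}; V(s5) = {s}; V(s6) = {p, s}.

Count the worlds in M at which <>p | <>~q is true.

Let φ = <>p | <>~q. Evaluate φ at each world:
  s0 (successors {s1, s2, s3, s6}): φ is true.
  s1 (successors {s0, s2, s3, s4, s5, s6}): φ is true.
  s2 (successors {s0, s1, s3, s6}): φ is true.
  s3 (successors {s0, s1, s2, s3, s4}): φ is true.
  s4 (successors {s1, s3, s5}): φ is true.
  s5 (successors {s1, s4, s6}): φ is true.
  s6 (successors {s0, s1, s2, s5}): φ is true.
For instance, at s4:
  At s4: <>p is true, <>~q is true, so <>p | <>~q is true.
    At s4: <>p requires p at some successor in {s1, s3, s5}.
      p holds at s1, so <>p is true at s4.
    At s4: <>~q requires ~q at some successor in {s1, s3, s5}.
      ~q holds at s1, so <>~q is true at s4.
Satisfying worlds: {s0, s1, s2, s3, s4, s5, s6}

7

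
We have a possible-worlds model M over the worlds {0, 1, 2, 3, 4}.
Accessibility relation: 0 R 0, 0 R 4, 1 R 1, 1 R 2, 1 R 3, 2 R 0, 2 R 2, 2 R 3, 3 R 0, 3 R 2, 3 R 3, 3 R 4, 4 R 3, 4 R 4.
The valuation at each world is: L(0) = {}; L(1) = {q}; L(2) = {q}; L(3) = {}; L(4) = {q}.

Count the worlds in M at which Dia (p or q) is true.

Recall that Dia ψ holds at a world iff ψ holds at some accessible world.
Let φ = Dia (p or q). Evaluate φ at each world:
  0 (successors {0, 4}): φ is true.
  1 (successors {1, 2, 3}): φ is true.
  2 (successors {0, 2, 3}): φ is true.
  3 (successors {0, 2, 3, 4}): φ is true.
  4 (successors {3, 4}): φ is true.
For instance, at 0:
  At 0: Dia (p or q) requires p or q at some successor in {0, 4}.
    p or q holds at 4, so Dia (p or q) is true at 0.
Satisfying worlds: {0, 1, 2, 3, 4}

5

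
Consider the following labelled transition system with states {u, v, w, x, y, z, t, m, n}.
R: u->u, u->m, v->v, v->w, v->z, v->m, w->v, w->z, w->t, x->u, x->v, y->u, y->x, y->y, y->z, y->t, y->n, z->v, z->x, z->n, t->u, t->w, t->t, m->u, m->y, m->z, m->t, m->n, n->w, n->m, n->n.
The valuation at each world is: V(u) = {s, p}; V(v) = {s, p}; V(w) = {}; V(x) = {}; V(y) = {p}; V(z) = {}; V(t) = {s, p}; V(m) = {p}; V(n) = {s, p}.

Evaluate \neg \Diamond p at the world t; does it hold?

At t: \Diamond p is true, so \neg \Diamond p is false.
  At t: \Diamond p requires p at some successor in {u, w, t}.
    p holds at u, so \Diamond p is true at t.

No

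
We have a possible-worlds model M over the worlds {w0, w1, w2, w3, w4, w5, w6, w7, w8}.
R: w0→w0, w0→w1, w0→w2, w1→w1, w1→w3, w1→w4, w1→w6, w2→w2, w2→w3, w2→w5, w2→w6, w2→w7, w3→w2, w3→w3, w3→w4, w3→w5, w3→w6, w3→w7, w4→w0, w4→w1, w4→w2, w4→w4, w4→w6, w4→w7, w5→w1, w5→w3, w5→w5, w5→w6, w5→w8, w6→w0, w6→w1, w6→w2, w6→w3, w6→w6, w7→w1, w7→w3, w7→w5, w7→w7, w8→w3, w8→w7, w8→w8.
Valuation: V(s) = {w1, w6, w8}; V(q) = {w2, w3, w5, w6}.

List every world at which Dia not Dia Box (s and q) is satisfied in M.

w0, w1, w2, w3, w4, w5, w6, w7, w8

Recall that Box ψ holds at a world iff ψ holds at every accessible world, and Dia ψ holds iff ψ holds at some accessible world.
Let φ = Dia not Dia Box (s and q). Evaluate φ at each world:
  w0 (successors {w0, w1, w2}): φ is true.
  w1 (successors {w1, w3, w4, w6}): φ is true.
  w2 (successors {w2, w3, w5, w6, w7}): φ is true.
  w3 (successors {w2, w3, w4, w5, w6, w7}): φ is true.
  w4 (successors {w0, w1, w2, w4, w6, w7}): φ is true.
  w5 (successors {w1, w3, w5, w6, w8}): φ is true.
  w6 (successors {w0, w1, w2, w3, w6}): φ is true.
  w7 (successors {w1, w3, w5, w7}): φ is true.
  w8 (successors {w3, w7, w8}): φ is true.
For instance, at w2:
  At w2: Dia not Dia Box (s and q) requires not Dia Box (s and q) at some successor in {w2, w3, w5, w6, w7}.
    not Dia Box (s and q) holds at w2, so Dia not Dia Box (s and q) is true at w2.
      At w2: Dia Box (s and q) is false, so not Dia Box (s and q) is true.
Satisfying worlds: {w0, w1, w2, w3, w4, w5, w6, w7, w8}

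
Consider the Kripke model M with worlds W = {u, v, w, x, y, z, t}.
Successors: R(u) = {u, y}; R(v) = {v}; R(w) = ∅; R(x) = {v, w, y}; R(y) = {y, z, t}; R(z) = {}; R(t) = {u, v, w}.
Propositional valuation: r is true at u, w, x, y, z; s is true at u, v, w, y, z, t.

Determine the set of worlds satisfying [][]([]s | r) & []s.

u, v, w, x, y, z, t

Recall that []ψ holds at a world iff ψ holds at every accessible world, and <>ψ holds iff ψ holds at some accessible world.
Let φ = [][]([]s | r) & []s. Evaluate φ at each world:
  u (successors {u, y}): φ is true.
  v (successors {v}): φ is true.
  w (successors ∅): φ is true.
  x (successors {v, w, y}): φ is true.
  y (successors {y, z, t}): φ is true.
  z (successors ∅): φ is true.
  t (successors {u, v, w}): φ is true.
For instance, at y:
  At y: [][]([]s | r) is true, []s is true, so [][]([]s | r) & []s is true.
    At y: [][]([]s | r) requires []([]s | r) at every successor {y, z, t}.
      At y: []([]s | r) is true.
      At z: []([]s | r) is true.
      At t: []([]s | r) is true.
    So [][]([]s | r) is true at y.
    At y: []s requires s at every successor {y, z, t}.
      At y: s is true.
      At z: s is true.
      At t: s is true.
    So []s is true at y.
Satisfying worlds: {u, v, w, x, y, z, t}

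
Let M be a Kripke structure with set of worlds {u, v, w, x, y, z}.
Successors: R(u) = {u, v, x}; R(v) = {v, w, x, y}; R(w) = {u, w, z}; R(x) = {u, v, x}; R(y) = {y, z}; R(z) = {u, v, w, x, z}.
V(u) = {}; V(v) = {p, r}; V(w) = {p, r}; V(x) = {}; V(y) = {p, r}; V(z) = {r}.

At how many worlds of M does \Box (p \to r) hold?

Recall that \Box ψ holds at a world iff ψ holds at every accessible world, and \Diamond ψ holds iff ψ holds at some accessible world.
Let φ = \Box (p \to r). Evaluate φ at each world:
  u (successors {u, v, x}): φ is true.
  v (successors {v, w, x, y}): φ is true.
  w (successors {u, w, z}): φ is true.
  x (successors {u, v, x}): φ is true.
  y (successors {y, z}): φ is true.
  z (successors {u, v, w, x, z}): φ is true.
For instance, at w:
  At w: \Box (p \to r) requires p \to r at every successor {u, w, z}.
    At u: p \to r is true.
    At w: p \to r is true.
    At z: p \to r is true.
  So \Box (p \to r) is true at w.
Satisfying worlds: {u, v, w, x, y, z}

6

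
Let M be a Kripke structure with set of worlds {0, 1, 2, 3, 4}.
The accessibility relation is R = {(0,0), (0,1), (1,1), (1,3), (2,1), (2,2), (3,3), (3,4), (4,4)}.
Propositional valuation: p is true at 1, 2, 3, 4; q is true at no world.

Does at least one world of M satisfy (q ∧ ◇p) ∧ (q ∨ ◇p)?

Let φ = (q ∧ ◇p) ∧ (q ∨ ◇p). Evaluate φ at each world:
  0 (successors {0, 1}): φ is false.
  1 (successors {1, 3}): φ is false.
  2 (successors {1, 2}): φ is false.
  3 (successors {3, 4}): φ is false.
  4 (successors {4}): φ is false.
For instance, at 3:
  At 3: q ∧ ◇p is false, q ∨ ◇p is true, so (q ∧ ◇p) ∧ (q ∨ ◇p) is false.
    At 3: q is false, ◇p is true, so q ∧ ◇p is false.
      At 3: ◇p requires p at some successor in {3, 4}.
        p holds at 3, so ◇p is true at 3.
    At 3: q is false, ◇p is true, so q ∨ ◇p is true.
      At 3: ◇p requires p at some successor in {3, 4}.
        p holds at 3, so ◇p is true at 3.

No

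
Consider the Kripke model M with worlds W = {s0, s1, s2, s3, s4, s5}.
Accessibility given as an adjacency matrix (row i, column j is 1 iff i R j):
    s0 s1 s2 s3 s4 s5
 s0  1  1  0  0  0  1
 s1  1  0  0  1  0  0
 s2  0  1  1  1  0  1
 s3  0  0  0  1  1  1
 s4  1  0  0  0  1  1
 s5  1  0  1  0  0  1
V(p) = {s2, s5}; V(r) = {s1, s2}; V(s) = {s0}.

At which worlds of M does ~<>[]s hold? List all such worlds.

s0, s1, s2, s3, s4, s5

Recall that []ψ holds at a world iff ψ holds at every accessible world, and <>ψ holds iff ψ holds at some accessible world.
Let φ = ~<>[]s. Evaluate φ at each world:
  s0 (successors {s0, s1, s5}): φ is true.
  s1 (successors {s0, s3}): φ is true.
  s2 (successors {s1, s2, s3, s5}): φ is true.
  s3 (successors {s3, s4, s5}): φ is true.
  s4 (successors {s0, s4, s5}): φ is true.
  s5 (successors {s0, s2, s5}): φ is true.
For instance, at s0:
  At s0: <>[]s is false, so ~<>[]s is true.
    At s0: <>[]s requires []s at some successor in {s0, s1, s5}.
      At s0: []s is false.
      At s1: []s is false.
      At s5: []s is false.
    So <>[]s is false at s0.
Satisfying worlds: {s0, s1, s2, s3, s4, s5}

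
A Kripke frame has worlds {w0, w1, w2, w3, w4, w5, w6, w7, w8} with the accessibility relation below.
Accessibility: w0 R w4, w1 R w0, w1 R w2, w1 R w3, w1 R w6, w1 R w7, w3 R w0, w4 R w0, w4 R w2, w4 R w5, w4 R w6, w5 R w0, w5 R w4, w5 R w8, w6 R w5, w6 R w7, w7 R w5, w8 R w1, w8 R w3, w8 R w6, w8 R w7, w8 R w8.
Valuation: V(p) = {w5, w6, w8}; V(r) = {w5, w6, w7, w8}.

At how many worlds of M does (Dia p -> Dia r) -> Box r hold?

3

Let φ = (Dia p -> Dia r) -> Box r. Evaluate φ at each world:
  w0 (successors {w4}): φ is false.
  w1 (successors {w0, w2, w3, w6, w7}): φ is false.
  w2 (successors ∅): φ is true.
  w3 (successors {w0}): φ is false.
  w4 (successors {w0, w2, w5, w6}): φ is false.
  w5 (successors {w0, w4, w8}): φ is false.
  w6 (successors {w5, w7}): φ is true.
  w7 (successors {w5}): φ is true.
  w8 (successors {w1, w3, w6, w7, w8}): φ is false.
For instance, at w4:
  At w4: Dia p -> Dia r is true, Box r is false, so (Dia p -> Dia r) -> Box r is false.
    At w4: Dia p is true, Dia r is true, so Dia p -> Dia r is true.
      At w4: Dia p requires p at some successor in {w0, w2, w5, w6}.
        p holds at w5, so Dia p is true at w4.
      At w4: Dia r requires r at some successor in {w0, w2, w5, w6}.
        r holds at w5, so Dia r is true at w4.
    At w4: Box r requires r at every successor {w0, w2, w5, w6}.
      r fails at w0, so Box r is false at w4.
Satisfying worlds: {w2, w6, w7}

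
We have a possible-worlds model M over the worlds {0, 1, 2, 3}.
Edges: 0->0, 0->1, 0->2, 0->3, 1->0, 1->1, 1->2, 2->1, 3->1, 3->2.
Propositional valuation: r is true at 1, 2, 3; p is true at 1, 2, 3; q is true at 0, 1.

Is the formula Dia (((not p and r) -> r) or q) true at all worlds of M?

Let φ = Dia (((not p and r) -> r) or q). Evaluate φ at each world:
  0 (successors {0, 1, 2, 3}): φ is true.
  1 (successors {0, 1, 2}): φ is true.
  2 (successors {1}): φ is true.
  3 (successors {1, 2}): φ is true.
For instance, at 3:
  At 3: Dia (((not p and r) -> r) or q) requires ((not p and r) -> r) or q at some successor in {1, 2}.
    ((not p and r) -> r) or q holds at 1, so Dia (((not p and r) -> r) or q) is true at 3.

Yes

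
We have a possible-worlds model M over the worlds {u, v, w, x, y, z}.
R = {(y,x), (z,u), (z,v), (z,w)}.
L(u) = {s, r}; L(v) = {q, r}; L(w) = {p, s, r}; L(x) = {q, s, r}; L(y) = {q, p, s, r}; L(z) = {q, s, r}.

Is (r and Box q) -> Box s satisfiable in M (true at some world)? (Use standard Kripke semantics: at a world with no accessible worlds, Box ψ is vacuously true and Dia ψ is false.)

Recall that Box ψ holds at a world iff ψ holds at every accessible world, and Dia ψ holds iff ψ holds at some accessible world.
Let φ = (r and Box q) -> Box s. Evaluate φ at each world:
  u (successors ∅): φ is true.
  v (successors ∅): φ is true.
  w (successors ∅): φ is true.
  x (successors ∅): φ is true.
  y (successors {x}): φ is true.
  z (successors {u, v, w}): φ is true.
Detail at u (witness):
  At u: r and Box q is true, Box s is true, so (r and Box q) -> Box s is true.
    At u: r is true, Box q is true, so r and Box q is true.
      At u: no accessible worlds, so Box q holds vacuously.
    At u: no accessible worlds, so Box s holds vacuously.

Yes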